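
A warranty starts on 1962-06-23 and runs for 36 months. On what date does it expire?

June 23, 1965

Adding 36 months from June 23, 1962.
month 6 + 36 = 42, which is month 6 of year 1965 → June 1965.
Day 23 is valid in June, giving June 23, 1965.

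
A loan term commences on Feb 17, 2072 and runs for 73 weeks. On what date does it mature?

Advancing 73 weeks = 511 days from February 17, 2072.
February has 29 days, so 29 − 17 = 12 days remain after February 17, 2072; 511 − 12 = 499 left.
March 2072 has 31 days: 499 − 31 = 468 left.
April 2072 has 30 days: 468 − 30 = 438 left.
May 2072 has 31 days: 438 − 31 = 407 left.
June 2072 has 30 days: 407 − 30 = 377 left.
July 2072 has 31 days: 377 − 31 = 346 left.
August 2072 has 31 days: 346 − 31 = 315 left.
September 2072 has 30 days: 315 − 30 = 285 left.
October 2072 has 31 days: 285 − 31 = 254 left.
November 2072 has 30 days: 254 − 30 = 224 left.
December 2072 has 31 days: 224 − 31 = 193 left.
January 2073 has 31 days: 193 − 31 = 162 left.
February 2073 has 28 days (2073 is not a leap year): 162 − 28 = 134 left.
March 2073 has 31 days: 134 − 31 = 103 left.
April 2073 has 30 days: 103 − 30 = 73 left.
May 2073 has 31 days: 73 − 31 = 42 left.
June 2073 has 30 days: 42 − 30 = 12 left.
12 days into July 2073 → July 12, 2073.

July 12, 2073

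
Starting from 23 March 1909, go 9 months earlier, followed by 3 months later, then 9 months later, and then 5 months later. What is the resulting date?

Going back 9 months from March 23, 1909:
month 3 − 9 = -6, which is month 6 of year 1908 → June 1908.
Day 23 is valid in June, giving June 23, 1908.
Advancing 3 months from June 23, 1908:
month 6 + 3 = 9 → September 1908.
Day 23 is valid in September, giving September 23, 1908.
Advancing 9 months from September 23, 1908:
month 9 + 9 = 18, which is month 6 of year 1909 → June 1909.
Day 23 is valid in June, giving June 23, 1909.
Advancing 5 months from June 23, 1909:
month 6 + 5 = 11 → November 1909.
Day 23 is valid in November, giving November 23, 1909.

November 23, 1909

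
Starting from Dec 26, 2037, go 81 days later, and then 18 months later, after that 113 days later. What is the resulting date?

January 8, 2040

Advancing 81 days from December 26, 2037:
December has 31 days, so 31 − 26 = 5 days remain after December 26, 2037; 81 − 5 = 76 left.
January 2038 has 31 days: 76 − 31 = 45 left.
February 2038 has 28 days (2038 is not a leap year): 45 − 28 = 17 left.
17 days into March 2038 → March 17, 2038.
Counting forward 18 months from March 17, 2038:
month 3 + 18 = 21, which is month 9 of year 2039 → September 2039.
Day 17 is valid in September, giving September 17, 2039.
Adding 113 days from September 17, 2039:
September has 30 days, so 30 − 17 = 13 days remain after September 17, 2039; 113 − 13 = 100 left.
October 2039 has 31 days: 100 − 31 = 69 left.
November 2039 has 30 days: 69 − 30 = 39 left.
December 2039 has 31 days: 39 − 31 = 8 left.
8 days into January 2040 → January 8, 2040.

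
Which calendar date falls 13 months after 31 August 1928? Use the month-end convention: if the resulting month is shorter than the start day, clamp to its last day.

September 30, 1929

Adding 13 months from August 31, 1928.
month 8 + 13 = 21, which is month 9 of year 1929 → September 1929.
September 1929 has only 30 days and the start was day 31, so the date clamps to September 30, 1929.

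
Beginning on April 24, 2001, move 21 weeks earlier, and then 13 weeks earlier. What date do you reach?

Going back 21 weeks (= 147 days) from April 24, 2001:
Going back 24 days from April 24, 2001 reaches the end of the previous month; 147 − 24 = 123 left.
March 2001 has 31 days: 123 − 31 = 92 left.
February 2001 has 28 days (2001 is not a leap year): 92 − 28 = 64 left.
January 2001 has 31 days: 64 − 31 = 33 left.
December 2000 has 31 days: 33 − 31 = 2 left.
November 2000 has 30 days; 30 − 2 = 28 → November 28, 2000.
Counting back 13 weeks (= 91 days) from November 28, 2000:
Going back 28 days from November 28, 2000 reaches the end of the previous month; 91 − 28 = 63 left.
October 2000 has 31 days: 63 − 31 = 32 left.
September 2000 has 30 days: 32 − 30 = 2 left.
August 2000 has 31 days; 31 − 2 = 29 → August 29, 2000.

August 29, 2000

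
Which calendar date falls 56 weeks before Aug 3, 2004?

July 8, 2003

Counting back 56 weeks = 392 days from August 3, 2004.
Going back 3 days from August 3, 2004 reaches the end of the previous month; 392 − 3 = 389 left.
July 2004 has 31 days: 389 − 31 = 358 left.
June 2004 has 30 days: 358 − 30 = 328 left.
May 2004 has 31 days: 328 − 31 = 297 left.
April 2004 has 30 days: 297 − 30 = 267 left.
March 2004 has 31 days: 267 − 31 = 236 left.
February 2004 has 29 days (2004 is a leap year): 236 − 29 = 207 left.
January 2004 has 31 days: 207 − 31 = 176 left.
December 2003 has 31 days: 176 − 31 = 145 left.
November 2003 has 30 days: 145 − 30 = 115 left.
October 2003 has 31 days: 115 − 31 = 84 left.
September 2003 has 30 days: 84 − 30 = 54 left.
August 2003 has 31 days: 54 − 31 = 23 left.
July 2003 has 31 days; 31 − 23 = 8 → July 8, 2003.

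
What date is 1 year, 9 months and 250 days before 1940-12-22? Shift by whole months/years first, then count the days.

July 15, 1938

Subtracting 1 year, 9 months and 250 days from December 22, 1940: first the month/year part, then the days.
-1 year → 1939; month 12 − 9 = 3 → March 1939.
Day 22 is valid in March, giving March 22, 1939.
Now subtract 250 days from March 22, 1939.
Going back 22 days from March 22, 1939 reaches the end of the previous month; 250 − 22 = 228 left.
February 1939 has 28 days (1939 is not a leap year): 228 − 28 = 200 left.
January 1939 has 31 days: 200 − 31 = 169 left.
December 1938 has 31 days: 169 − 31 = 138 left.
November 1938 has 30 days: 138 − 30 = 108 left.
October 1938 has 31 days: 108 − 31 = 77 left.
September 1938 has 30 days: 77 − 30 = 47 left.
August 1938 has 31 days: 47 − 31 = 16 left.
July 1938 has 31 days; 31 − 16 = 15 → July 15, 1938.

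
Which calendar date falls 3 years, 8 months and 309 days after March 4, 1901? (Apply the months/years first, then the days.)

September 9, 1905

Advancing 3 years, 8 months and 309 days from March 4, 1901: first the month/year part, then the days.
+3 years → 1904; month 3 + 8 = 11 → November 1904.
Day 4 is valid in November, giving November 4, 1904.
Now add 309 days from November 4, 1904.
November has 30 days, so 30 − 4 = 26 days remain after November 4, 1904; 309 − 26 = 283 left.
December 1904 has 31 days: 283 − 31 = 252 left.
January 1905 has 31 days: 252 − 31 = 221 left.
February 1905 has 28 days (1905 is not a leap year): 221 − 28 = 193 left.
March 1905 has 31 days: 193 − 31 = 162 left.
April 1905 has 30 days: 162 − 30 = 132 left.
May 1905 has 31 days: 132 − 31 = 101 left.
June 1905 has 30 days: 101 − 30 = 71 left.
July 1905 has 31 days: 71 − 31 = 40 left.
August 1905 has 31 days: 40 − 31 = 9 left.
9 days into September 1905 → September 9, 1905.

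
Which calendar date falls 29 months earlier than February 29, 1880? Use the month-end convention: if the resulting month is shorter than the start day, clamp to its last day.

September 29, 1877

Going back 29 months from February 29, 1880.
month 2 − 29 = -27, which is month 9 of year 1877 → September 1877.
Day 29 is valid in September, giving September 29, 1877.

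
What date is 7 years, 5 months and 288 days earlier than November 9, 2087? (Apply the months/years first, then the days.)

Going back 7 years, 5 months and 288 days from November 9, 2087: first the month/year part, then the days.
-7 years → 2080; month 11 − 5 = 6 → June 2080.
Day 9 is valid in June, giving June 9, 2080.
Now subtract 288 days from June 9, 2080.
Going back 9 days from June 9, 2080 reaches the end of the previous month; 288 − 9 = 279 left.
May 2080 has 31 days: 279 − 31 = 248 left.
April 2080 has 30 days: 248 − 30 = 218 left.
March 2080 has 31 days: 218 − 31 = 187 left.
February 2080 has 29 days (2080 is a leap year): 187 − 29 = 158 left.
January 2080 has 31 days: 158 − 31 = 127 left.
December 2079 has 31 days: 127 − 31 = 96 left.
November 2079 has 30 days: 96 − 30 = 66 left.
October 2079 has 31 days: 66 − 31 = 35 left.
September 2079 has 30 days: 35 − 30 = 5 left.
August 2079 has 31 days; 31 − 5 = 26 → August 26, 2079.

August 26, 2079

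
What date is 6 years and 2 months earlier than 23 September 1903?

Going back 6 years and 2 months from September 23, 1903.
-6 years → 1897; month 9 − 2 = 7 → July 1897.
Day 23 is valid in July, giving July 23, 1897.

July 23, 1897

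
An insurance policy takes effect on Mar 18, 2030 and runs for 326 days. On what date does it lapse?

February 7, 2031

Adding 326 days from March 18, 2030.
March has 31 days, so 31 − 18 = 13 days remain after March 18, 2030; 326 − 13 = 313 left.
April 2030 has 30 days: 313 − 30 = 283 left.
May 2030 has 31 days: 283 − 31 = 252 left.
June 2030 has 30 days: 252 − 30 = 222 left.
July 2030 has 31 days: 222 − 31 = 191 left.
August 2030 has 31 days: 191 − 31 = 160 left.
September 2030 has 30 days: 160 − 30 = 130 left.
October 2030 has 31 days: 130 − 31 = 99 left.
November 2030 has 30 days: 99 − 30 = 69 left.
December 2030 has 31 days: 69 − 31 = 38 left.
January 2031 has 31 days: 38 − 31 = 7 left.
7 days into February 2031 → February 7, 2031.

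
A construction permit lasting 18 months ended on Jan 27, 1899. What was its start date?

July 27, 1897

Going back 18 months from January 27, 1899.
month 1 − 18 = -17, which is month 7 of year 1897 → July 1897.
Day 27 is valid in July, giving July 27, 1897.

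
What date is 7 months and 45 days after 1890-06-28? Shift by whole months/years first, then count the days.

March 14, 1891

Advancing 7 months and 45 days from June 28, 1890: first the month/year part, then the days.
month 6 + 7 = 13, which is month 1 of year 1891 → January 1891.
Day 28 is valid in January, giving January 28, 1891.
Now add 45 days from January 28, 1891.
January has 31 days, so 31 − 28 = 3 days remain after January 28, 1891; 45 − 3 = 42 left.
February 1891 has 28 days (1891 is not a leap year): 42 − 28 = 14 left.
14 days into March 1891 → March 14, 1891.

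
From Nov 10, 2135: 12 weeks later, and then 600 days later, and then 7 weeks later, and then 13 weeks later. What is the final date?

February 11, 2138

Advancing 12 weeks (= 84 days) from November 10, 2135:
November has 30 days, so 30 − 10 = 20 days remain after November 10, 2135; 84 − 20 = 64 left.
December 2135 has 31 days: 64 − 31 = 33 left.
January 2136 has 31 days: 33 − 31 = 2 left.
2 days into February 2136 → February 2, 2136.
Advancing 600 days from February 2, 2136:
February has 29 days, so 29 − 2 = 27 days remain after February 2, 2136; 600 − 27 = 573 left.
March 2136 has 31 days: 573 − 31 = 542 left.
April 2136 has 30 days: 542 − 30 = 512 left.
May 2136 has 31 days: 512 − 31 = 481 left.
June 2136 has 30 days: 481 − 30 = 451 left.
July 2136 has 31 days: 451 − 31 = 420 left.
August 2136 has 31 days: 420 − 31 = 389 left.
September 2136 has 30 days: 389 − 30 = 359 left.
October 2136 has 31 days: 359 − 31 = 328 left.
November 2136 has 30 days: 328 − 30 = 298 left.
December 2136 has 31 days: 298 − 31 = 267 left.
January 2137 has 31 days: 267 − 31 = 236 left.
February 2137 has 28 days (2137 is not a leap year): 236 − 28 = 208 left.
March 2137 has 31 days: 208 − 31 = 177 left.
April 2137 has 30 days: 177 − 30 = 147 left.
May 2137 has 31 days: 147 − 31 = 116 left.
June 2137 has 30 days: 116 − 30 = 86 left.
July 2137 has 31 days: 86 − 31 = 55 left.
August 2137 has 31 days: 55 − 31 = 24 left.
24 days into September 2137 → September 24, 2137.
Advancing 7 weeks (= 49 days) from September 24, 2137:
September has 30 days, so 30 − 24 = 6 days remain after September 24, 2137; 49 − 6 = 43 left.
October 2137 has 31 days: 43 − 31 = 12 left.
12 days into November 2137 → November 12, 2137.
Counting forward 13 weeks (= 91 days) from November 12, 2137:
November has 30 days, so 30 − 12 = 18 days remain after November 12, 2137; 91 − 18 = 73 left.
December 2137 has 31 days: 73 − 31 = 42 left.
January 2138 has 31 days: 42 − 31 = 11 left.
11 days into February 2138 → February 11, 2138.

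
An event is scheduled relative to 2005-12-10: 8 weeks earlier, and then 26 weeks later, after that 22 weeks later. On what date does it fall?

Going back 8 weeks (= 56 days) from December 10, 2005:
Going back 10 days from December 10, 2005 reaches the end of the previous month; 56 − 10 = 46 left.
November 2005 has 30 days: 46 − 30 = 16 left.
October 2005 has 31 days; 31 − 16 = 15 → October 15, 2005.
Advancing 26 weeks (= 182 days) from October 15, 2005:
October has 31 days, so 31 − 15 = 16 days remain after October 15, 2005; 182 − 16 = 166 left.
November 2005 has 30 days: 166 − 30 = 136 left.
December 2005 has 31 days: 136 − 31 = 105 left.
January 2006 has 31 days: 105 − 31 = 74 left.
February 2006 has 28 days (2006 is not a leap year): 74 − 28 = 46 left.
March 2006 has 31 days: 46 − 31 = 15 left.
15 days into April 2006 → April 15, 2006.
Counting forward 22 weeks (= 154 days) from April 15, 2006:
April has 30 days, so 30 − 15 = 15 days remain after April 15, 2006; 154 − 15 = 139 left.
May 2006 has 31 days: 139 − 31 = 108 left.
June 2006 has 30 days: 108 − 30 = 78 left.
July 2006 has 31 days: 78 − 31 = 47 left.
August 2006 has 31 days: 47 − 31 = 16 left.
16 days into September 2006 → September 16, 2006.

September 16, 2006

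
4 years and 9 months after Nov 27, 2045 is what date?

August 27, 2050

Adding 4 years and 9 months from November 27, 2045.
+4 years → 2049; month 11 + 9 = 20, which is month 8 of year 2050 → August 2050.
Day 27 is valid in August, giving August 27, 2050.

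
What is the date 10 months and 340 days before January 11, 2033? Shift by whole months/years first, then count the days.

Counting back 10 months and 340 days from January 11, 2033: first the month/year part, then the days.
month 1 − 10 = -9, which is month 3 of year 2032 → March 2032.
Day 11 is valid in March, giving March 11, 2032.
Now subtract 340 days from March 11, 2032.
Going back 11 days from March 11, 2032 reaches the end of the previous month; 340 − 11 = 329 left.
February 2032 has 29 days (2032 is a leap year): 329 − 29 = 300 left.
January 2032 has 31 days: 300 − 31 = 269 left.
December 2031 has 31 days: 269 − 31 = 238 left.
November 2031 has 30 days: 238 − 30 = 208 left.
October 2031 has 31 days: 208 − 31 = 177 left.
September 2031 has 30 days: 177 − 30 = 147 left.
August 2031 has 31 days: 147 − 31 = 116 left.
July 2031 has 31 days: 116 − 31 = 85 left.
June 2031 has 30 days: 85 − 30 = 55 left.
May 2031 has 31 days: 55 − 31 = 24 left.
April 2031 has 30 days; 30 − 24 = 6 → April 6, 2031.

April 6, 2031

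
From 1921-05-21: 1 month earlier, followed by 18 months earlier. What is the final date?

October 21, 1919

Going back 1 month from May 21, 1921:
month 5 − 1 = 4 → April 1921.
Day 21 is valid in April, giving April 21, 1921.
Counting back 18 months from April 21, 1921:
month 4 − 18 = -14, which is month 10 of year 1919 → October 1919.
Day 21 is valid in October, giving October 21, 1919.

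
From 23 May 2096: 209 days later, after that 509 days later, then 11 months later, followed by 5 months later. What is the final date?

Adding 209 days from May 23, 2096:
May has 31 days, so 31 − 23 = 8 days remain after May 23, 2096; 209 − 8 = 201 left.
June 2096 has 30 days: 201 − 30 = 171 left.
July 2096 has 31 days: 171 − 31 = 140 left.
August 2096 has 31 days: 140 − 31 = 109 left.
September 2096 has 30 days: 109 − 30 = 79 left.
October 2096 has 31 days: 79 − 31 = 48 left.
November 2096 has 30 days: 48 − 30 = 18 left.
18 days into December 2096 → December 18, 2096.
Counting forward 509 days from December 18, 2096:
December has 31 days, so 31 − 18 = 13 days remain after December 18, 2096; 509 − 13 = 496 left.
January 2097 has 31 days: 496 − 31 = 465 left.
February 2097 has 28 days (2097 is not a leap year): 465 − 28 = 437 left.
March 2097 has 31 days: 437 − 31 = 406 left.
April 2097 has 30 days: 406 − 30 = 376 left.
May 2097 has 31 days: 376 − 31 = 345 left.
June 2097 has 30 days: 345 − 30 = 315 left.
July 2097 has 31 days: 315 − 31 = 284 left.
August 2097 has 31 days: 284 − 31 = 253 left.
September 2097 has 30 days: 253 − 30 = 223 left.
October 2097 has 31 days: 223 − 31 = 192 left.
November 2097 has 30 days: 192 − 30 = 162 left.
December 2097 has 31 days: 162 − 31 = 131 left.
January 2098 has 31 days: 131 − 31 = 100 left.
February 2098 has 28 days (2098 is not a leap year): 100 − 28 = 72 left.
March 2098 has 31 days: 72 − 31 = 41 left.
April 2098 has 30 days: 41 − 30 = 11 left.
11 days into May 2098 → May 11, 2098.
Advancing 11 months from May 11, 2098:
month 5 + 11 = 16, which is month 4 of year 2099 → April 2099.
Day 11 is valid in April, giving April 11, 2099.
Advancing 5 months from April 11, 2099:
month 4 + 5 = 9 → September 2099.
Day 11 is valid in September, giving September 11, 2099.

September 11, 2099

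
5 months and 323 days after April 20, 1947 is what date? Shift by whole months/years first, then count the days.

Advancing 5 months and 323 days from April 20, 1947: first the month/year part, then the days.
month 4 + 5 = 9 → September 1947.
Day 20 is valid in September, giving September 20, 1947.
Now add 323 days from September 20, 1947.
September has 30 days, so 30 − 20 = 10 days remain after September 20, 1947; 323 − 10 = 313 left.
October 1947 has 31 days: 313 − 31 = 282 left.
November 1947 has 30 days: 282 − 30 = 252 left.
December 1947 has 31 days: 252 − 31 = 221 left.
January 1948 has 31 days: 221 − 31 = 190 left.
February 1948 has 29 days (1948 is a leap year): 190 − 29 = 161 left.
March 1948 has 31 days: 161 − 31 = 130 left.
April 1948 has 30 days: 130 − 30 = 100 left.
May 1948 has 31 days: 100 − 31 = 69 left.
June 1948 has 30 days: 69 − 30 = 39 left.
July 1948 has 31 days: 39 − 31 = 8 left.
8 days into August 1948 → August 8, 1948.

August 8, 1948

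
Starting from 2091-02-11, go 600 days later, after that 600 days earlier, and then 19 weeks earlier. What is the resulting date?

October 1, 2090

Counting forward 600 days from February 11, 2091:
February has 28 days, so 28 − 11 = 17 days remain after February 11, 2091; 600 − 17 = 583 left.
March 2091 has 31 days: 583 − 31 = 552 left.
April 2091 has 30 days: 552 − 30 = 522 left.
May 2091 has 31 days: 522 − 31 = 491 left.
June 2091 has 30 days: 491 − 30 = 461 left.
July 2091 has 31 days: 461 − 31 = 430 left.
August 2091 has 31 days: 430 − 31 = 399 left.
September 2091 has 30 days: 399 − 30 = 369 left.
October 2091 has 31 days: 369 − 31 = 338 left.
November 2091 has 30 days: 338 − 30 = 308 left.
December 2091 has 31 days: 308 − 31 = 277 left.
January 2092 has 31 days: 277 − 31 = 246 left.
February 2092 has 29 days (2092 is a leap year): 246 − 29 = 217 left.
March 2092 has 31 days: 217 − 31 = 186 left.
April 2092 has 30 days: 186 − 30 = 156 left.
May 2092 has 31 days: 156 − 31 = 125 left.
June 2092 has 30 days: 125 − 30 = 95 left.
July 2092 has 31 days: 95 − 31 = 64 left.
August 2092 has 31 days: 64 − 31 = 33 left.
September 2092 has 30 days: 33 − 30 = 3 left.
3 days into October 2092 → October 3, 2092.
Counting back 600 days from October 3, 2092:
Going back 3 days from October 3, 2092 reaches the end of the previous month; 600 − 3 = 597 left.
September 2092 has 30 days: 597 − 30 = 567 left.
August 2092 has 31 days: 567 − 31 = 536 left.
July 2092 has 31 days: 536 − 31 = 505 left.
June 2092 has 30 days: 505 − 30 = 475 left.
May 2092 has 31 days: 475 − 31 = 444 left.
April 2092 has 30 days: 444 − 30 = 414 left.
March 2092 has 31 days: 414 − 31 = 383 left.
February 2092 has 29 days (2092 is a leap year): 383 − 29 = 354 left.
January 2092 has 31 days: 354 − 31 = 323 left.
December 2091 has 31 days: 323 − 31 = 292 left.
November 2091 has 30 days: 292 − 30 = 262 left.
October 2091 has 31 days: 262 − 31 = 231 left.
September 2091 has 30 days: 231 − 30 = 201 left.
August 2091 has 31 days: 201 − 31 = 170 left.
July 2091 has 31 days: 170 − 31 = 139 left.
June 2091 has 30 days: 139 − 30 = 109 left.
May 2091 has 31 days: 109 − 31 = 78 left.
April 2091 has 30 days: 78 − 30 = 48 left.
March 2091 has 31 days: 48 − 31 = 17 left.
February 2091 has 28 days; 28 − 17 = 11 → February 11, 2091.
Counting back 19 weeks (= 133 days) from February 11, 2091:
Going back 11 days from February 11, 2091 reaches the end of the previous month; 133 − 11 = 122 left.
January 2091 has 31 days: 122 − 31 = 91 left.
December 2090 has 31 days: 91 − 31 = 60 left.
November 2090 has 30 days: 60 − 30 = 30 left.
October 2090 has 31 days; 31 − 30 = 1 → October 1, 2090.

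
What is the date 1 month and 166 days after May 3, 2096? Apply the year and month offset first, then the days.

November 16, 2096

Adding 1 month and 166 days from May 3, 2096: first the month/year part, then the days.
month 5 + 1 = 6 → June 2096.
Day 3 is valid in June, giving June 3, 2096.
Now add 166 days from June 3, 2096.
June has 30 days, so 30 − 3 = 27 days remain after June 3, 2096; 166 − 27 = 139 left.
July 2096 has 31 days: 139 − 31 = 108 left.
August 2096 has 31 days: 108 − 31 = 77 left.
September 2096 has 30 days: 77 − 30 = 47 left.
October 2096 has 31 days: 47 − 31 = 16 left.
16 days into November 2096 → November 16, 2096.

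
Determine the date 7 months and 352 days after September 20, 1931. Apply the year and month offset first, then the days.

Advancing 7 months and 352 days from September 20, 1931: first the month/year part, then the days.
month 9 + 7 = 16, which is month 4 of year 1932 → April 1932.
Day 20 is valid in April, giving April 20, 1932.
Now add 352 days from April 20, 1932.
April has 30 days, so 30 − 20 = 10 days remain after April 20, 1932; 352 − 10 = 342 left.
May 1932 has 31 days: 342 − 31 = 311 left.
June 1932 has 30 days: 311 − 30 = 281 left.
July 1932 has 31 days: 281 − 31 = 250 left.
August 1932 has 31 days: 250 − 31 = 219 left.
September 1932 has 30 days: 219 − 30 = 189 left.
October 1932 has 31 days: 189 − 31 = 158 left.
November 1932 has 30 days: 158 − 30 = 128 left.
December 1932 has 31 days: 128 − 31 = 97 left.
January 1933 has 31 days: 97 − 31 = 66 left.
February 1933 has 28 days (1933 is not a leap year): 66 − 28 = 38 left.
March 1933 has 31 days: 38 − 31 = 7 left.
7 days into April 1933 → April 7, 1933.

April 7, 1933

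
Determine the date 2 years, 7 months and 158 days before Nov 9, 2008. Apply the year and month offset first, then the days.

Counting back 2 years, 7 months and 158 days from November 9, 2008: first the month/year part, then the days.
-2 years → 2006; month 11 − 7 = 4 → April 2006.
Day 9 is valid in April, giving April 9, 2006.
Now subtract 158 days from April 9, 2006.
Going back 9 days from April 9, 2006 reaches the end of the previous month; 158 − 9 = 149 left.
March 2006 has 31 days: 149 − 31 = 118 left.
February 2006 has 28 days (2006 is not a leap year): 118 − 28 = 90 left.
January 2006 has 31 days: 90 − 31 = 59 left.
December 2005 has 31 days: 59 − 31 = 28 left.
November 2005 has 30 days; 30 − 28 = 2 → November 2, 2005.

November 2, 2005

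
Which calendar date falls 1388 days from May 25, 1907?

March 13, 1911

Counting forward 1388 days from May 25, 1907.
May has 31 days, so 31 − 25 = 6 days remain after May 25, 1907; 1388 − 6 = 1382 left.
June 1907 has 30 days: 1382 − 30 = 1352 left.
July 1907 has 31 days: 1352 − 31 = 1321 left.
August 1907 has 31 days: 1321 − 31 = 1290 left.
September 1907 has 30 days: 1290 − 30 = 1260 left.
October 1907 has 31 days: 1260 − 31 = 1229 left.
November 1907 has 30 days: 1229 − 30 = 1199 left.
December 1907 has 31 days: 1199 − 31 = 1168 left.
January 1908 has 31 days: 1168 − 31 = 1137 left.
February 1908 has 29 days (1908 is a leap year): 1137 − 29 = 1108 left.
March 1908 has 31 days: 1108 − 31 = 1077 left.
April 1908 has 30 days: 1077 − 30 = 1047 left.
May 1908 has 31 days: 1047 − 31 = 1016 left.
June 1908 has 30 days: 1016 − 30 = 986 left.
July 1908 has 31 days: 986 − 31 = 955 left.
August 1908 has 31 days: 955 − 31 = 924 left.
September 1908 has 30 days: 924 − 30 = 894 left.
October 1908 has 31 days: 894 − 31 = 863 left.
November 1908 has 30 days: 863 − 30 = 833 left.
December 1908 has 31 days: 833 − 31 = 802 left.
January 1909 has 31 days: 802 − 31 = 771 left.
February 1909 has 28 days (1909 is not a leap year): 771 − 28 = 743 left.
March 1909 has 31 days: 743 − 31 = 712 left.
April 1909 has 30 days: 712 − 30 = 682 left.
May 1909 has 31 days: 682 − 31 = 651 left.
June 1909 has 30 days: 651 − 30 = 621 left.
July 1909 has 31 days: 621 − 31 = 590 left.
August 1909 has 31 days: 590 − 31 = 559 left.
September 1909 has 30 days: 559 − 30 = 529 left.
October 1909 has 31 days: 529 − 31 = 498 left.
November 1909 has 30 days: 498 − 30 = 468 left.
December 1909 has 31 days: 468 − 31 = 437 left.
January 1910 has 31 days: 437 − 31 = 406 left.
February 1910 has 28 days (1910 is not a leap year): 406 − 28 = 378 left.
March 1910 has 31 days: 378 − 31 = 347 left.
April 1910 has 30 days: 347 − 30 = 317 left.
May 1910 has 31 days: 317 − 31 = 286 left.
June 1910 has 30 days: 286 − 30 = 256 left.
July 1910 has 31 days: 256 − 31 = 225 left.
August 1910 has 31 days: 225 − 31 = 194 left.
September 1910 has 30 days: 194 − 30 = 164 left.
October 1910 has 31 days: 164 − 31 = 133 left.
November 1910 has 30 days: 133 − 30 = 103 left.
December 1910 has 31 days: 103 − 31 = 72 left.
January 1911 has 31 days: 72 − 31 = 41 left.
February 1911 has 28 days (1911 is not a leap year): 41 − 28 = 13 left.
13 days into March 1911 → March 13, 1911.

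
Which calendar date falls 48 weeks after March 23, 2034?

February 22, 2035

Advancing 48 weeks = 336 days from March 23, 2034.
March has 31 days, so 31 − 23 = 8 days remain after March 23, 2034; 336 − 8 = 328 left.
April 2034 has 30 days: 328 − 30 = 298 left.
May 2034 has 31 days: 298 − 31 = 267 left.
June 2034 has 30 days: 267 − 30 = 237 left.
July 2034 has 31 days: 237 − 31 = 206 left.
August 2034 has 31 days: 206 − 31 = 175 left.
September 2034 has 30 days: 175 − 30 = 145 left.
October 2034 has 31 days: 145 − 31 = 114 left.
November 2034 has 30 days: 114 − 30 = 84 left.
December 2034 has 31 days: 84 − 31 = 53 left.
January 2035 has 31 days: 53 − 31 = 22 left.
22 days into February 2035 → February 22, 2035.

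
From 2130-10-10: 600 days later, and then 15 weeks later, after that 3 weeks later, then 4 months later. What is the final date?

Counting forward 600 days from October 10, 2130:
October has 31 days, so 31 − 10 = 21 days remain after October 10, 2130; 600 − 21 = 579 left.
November 2130 has 30 days: 579 − 30 = 549 left.
December 2130 has 31 days: 549 − 31 = 518 left.
January 2131 has 31 days: 518 − 31 = 487 left.
February 2131 has 28 days (2131 is not a leap year): 487 − 28 = 459 left.
March 2131 has 31 days: 459 − 31 = 428 left.
April 2131 has 30 days: 428 − 30 = 398 left.
May 2131 has 31 days: 398 − 31 = 367 left.
June 2131 has 30 days: 367 − 30 = 337 left.
July 2131 has 31 days: 337 − 31 = 306 left.
August 2131 has 31 days: 306 − 31 = 275 left.
September 2131 has 30 days: 275 − 30 = 245 left.
October 2131 has 31 days: 245 − 31 = 214 left.
November 2131 has 30 days: 214 − 30 = 184 left.
December 2131 has 31 days: 184 − 31 = 153 left.
January 2132 has 31 days: 153 − 31 = 122 left.
February 2132 has 29 days (2132 is a leap year): 122 − 29 = 93 left.
March 2132 has 31 days: 93 − 31 = 62 left.
April 2132 has 30 days: 62 − 30 = 32 left.
May 2132 has 31 days: 32 − 31 = 1 left.
1 day into June 2132 → June 1, 2132.
Counting forward 15 weeks (= 105 days) from June 1, 2132:
June has 30 days, so 30 − 1 = 29 days remain after June 1, 2132; 105 − 29 = 76 left.
July 2132 has 31 days: 76 − 31 = 45 left.
August 2132 has 31 days: 45 − 31 = 14 left.
14 days into September 2132 → September 14, 2132.
Advancing 3 weeks (= 21 days) from September 14, 2132:
September has 30 days, so 30 − 14 = 16 days remain after September 14, 2132; 21 − 16 = 5 left.
5 days into October 2132 → October 5, 2132.
Adding 4 months from October 5, 2132:
month 10 + 4 = 14, which is month 2 of year 2133 → February 2133.
Day 5 is valid in February, giving February 5, 2133.

February 5, 2133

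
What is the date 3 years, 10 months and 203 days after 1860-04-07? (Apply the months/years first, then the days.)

Advancing 3 years, 10 months and 203 days from April 7, 1860: first the month/year part, then the days.
+3 years → 1863; month 4 + 10 = 14, which is month 2 of year 1864 → February 1864.
Day 7 is valid in February, giving February 7, 1864.
Now add 203 days from February 7, 1864.
February has 29 days, so 29 − 7 = 22 days remain after February 7, 1864; 203 − 22 = 181 left.
March 1864 has 31 days: 181 − 31 = 150 left.
April 1864 has 30 days: 150 − 30 = 120 left.
May 1864 has 31 days: 120 − 31 = 89 left.
June 1864 has 30 days: 89 − 30 = 59 left.
July 1864 has 31 days: 59 − 31 = 28 left.
28 days into August 1864 → August 28, 1864.

August 28, 1864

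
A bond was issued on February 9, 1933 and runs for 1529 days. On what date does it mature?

Adding 1529 days from February 9, 1933.
February has 28 days, so 28 − 9 = 19 days remain after February 9, 1933; 1529 − 19 = 1510 left.
March 1933 has 31 days: 1510 − 31 = 1479 left.
April 1933 has 30 days: 1479 − 30 = 1449 left.
May 1933 has 31 days: 1449 − 31 = 1418 left.
June 1933 has 30 days: 1418 − 30 = 1388 left.
July 1933 has 31 days: 1388 − 31 = 1357 left.
August 1933 has 31 days: 1357 − 31 = 1326 left.
September 1933 has 30 days: 1326 − 30 = 1296 left.
October 1933 has 31 days: 1296 − 31 = 1265 left.
November 1933 has 30 days: 1265 − 30 = 1235 left.
December 1933 has 31 days: 1235 − 31 = 1204 left.
January 1934 has 31 days: 1204 − 31 = 1173 left.
February 1934 has 28 days (1934 is not a leap year): 1173 − 28 = 1145 left.
March 1934 has 31 days: 1145 − 31 = 1114 left.
April 1934 has 30 days: 1114 − 30 = 1084 left.
May 1934 has 31 days: 1084 − 31 = 1053 left.
June 1934 has 30 days: 1053 − 30 = 1023 left.
July 1934 has 31 days: 1023 − 31 = 992 left.
August 1934 has 31 days: 992 − 31 = 961 left.
September 1934 has 30 days: 961 − 30 = 931 left.
October 1934 has 31 days: 931 − 31 = 900 left.
November 1934 has 30 days: 900 − 30 = 870 left.
December 1934 has 31 days: 870 − 31 = 839 left.
January 1935 has 31 days: 839 − 31 = 808 left.
February 1935 has 28 days (1935 is not a leap year): 808 − 28 = 780 left.
March 1935 has 31 days: 780 − 31 = 749 left.
April 1935 has 30 days: 749 − 30 = 719 left.
May 1935 has 31 days: 719 − 31 = 688 left.
June 1935 has 30 days: 688 − 30 = 658 left.
July 1935 has 31 days: 658 − 31 = 627 left.
August 1935 has 31 days: 627 − 31 = 596 left.
September 1935 has 30 days: 596 − 30 = 566 left.
October 1935 has 31 days: 566 − 31 = 535 left.
November 1935 has 30 days: 535 − 30 = 505 left.
December 1935 has 31 days: 505 − 31 = 474 left.
January 1936 has 31 days: 474 − 31 = 443 left.
February 1936 has 29 days (1936 is a leap year): 443 − 29 = 414 left.
March 1936 has 31 days: 414 − 31 = 383 left.
April 1936 has 30 days: 383 − 30 = 353 left.
May 1936 has 31 days: 353 − 31 = 322 left.
June 1936 has 30 days: 322 − 30 = 292 left.
July 1936 has 31 days: 292 − 31 = 261 left.
August 1936 has 31 days: 261 − 31 = 230 left.
September 1936 has 30 days: 230 − 30 = 200 left.
October 1936 has 31 days: 200 − 31 = 169 left.
November 1936 has 30 days: 169 − 30 = 139 left.
December 1936 has 31 days: 139 − 31 = 108 left.
January 1937 has 31 days: 108 − 31 = 77 left.
February 1937 has 28 days (1937 is not a leap year): 77 − 28 = 49 left.
March 1937 has 31 days: 49 − 31 = 18 left.
18 days into April 1937 → April 18, 1937.

April 18, 1937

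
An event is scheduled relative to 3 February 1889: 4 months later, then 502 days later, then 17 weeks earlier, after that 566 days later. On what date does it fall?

January 8, 1892

Advancing 4 months from February 3, 1889:
month 2 + 4 = 6 → June 1889.
Day 3 is valid in June, giving June 3, 1889.
Advancing 502 days from June 3, 1889:
June has 30 days, so 30 − 3 = 27 days remain after June 3, 1889; 502 − 27 = 475 left.
July 1889 has 31 days: 475 − 31 = 444 left.
August 1889 has 31 days: 444 − 31 = 413 left.
September 1889 has 30 days: 413 − 30 = 383 left.
October 1889 has 31 days: 383 − 31 = 352 left.
November 1889 has 30 days: 352 − 30 = 322 left.
December 1889 has 31 days: 322 − 31 = 291 left.
January 1890 has 31 days: 291 − 31 = 260 left.
February 1890 has 28 days (1890 is not a leap year): 260 − 28 = 232 left.
March 1890 has 31 days: 232 − 31 = 201 left.
April 1890 has 30 days: 201 − 30 = 171 left.
May 1890 has 31 days: 171 − 31 = 140 left.
June 1890 has 30 days: 140 − 30 = 110 left.
July 1890 has 31 days: 110 − 31 = 79 left.
August 1890 has 31 days: 79 − 31 = 48 left.
September 1890 has 30 days: 48 − 30 = 18 left.
18 days into October 1890 → October 18, 1890.
Subtracting 17 weeks (= 119 days) from October 18, 1890:
Going back 18 days from October 18, 1890 reaches the end of the previous month; 119 − 18 = 101 left.
September 1890 has 30 days: 101 − 30 = 71 left.
August 1890 has 31 days: 71 − 31 = 40 left.
July 1890 has 31 days: 40 − 31 = 9 left.
June 1890 has 30 days; 30 − 9 = 21 → June 21, 1890.
Advancing 566 days from June 21, 1890:
June has 30 days, so 30 − 21 = 9 days remain after June 21, 1890; 566 − 9 = 557 left.
July 1890 has 31 days: 557 − 31 = 526 left.
August 1890 has 31 days: 526 − 31 = 495 left.
September 1890 has 30 days: 495 − 30 = 465 left.
October 1890 has 31 days: 465 − 31 = 434 left.
November 1890 has 30 days: 434 − 30 = 404 left.
December 1890 has 31 days: 404 − 31 = 373 left.
January 1891 has 31 days: 373 − 31 = 342 left.
February 1891 has 28 days (1891 is not a leap year): 342 − 28 = 314 left.
March 1891 has 31 days: 314 − 31 = 283 left.
April 1891 has 30 days: 283 − 30 = 253 left.
May 1891 has 31 days: 253 − 31 = 222 left.
June 1891 has 30 days: 222 − 30 = 192 left.
July 1891 has 31 days: 192 − 31 = 161 left.
August 1891 has 31 days: 161 − 31 = 130 left.
September 1891 has 30 days: 130 − 30 = 100 left.
October 1891 has 31 days: 100 − 31 = 69 left.
November 1891 has 30 days: 69 − 30 = 39 left.
December 1891 has 31 days: 39 − 31 = 8 left.
8 days into January 1892 → January 8, 1892.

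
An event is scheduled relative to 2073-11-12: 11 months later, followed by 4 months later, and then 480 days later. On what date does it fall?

Adding 11 months from November 12, 2073:
month 11 + 11 = 22, which is month 10 of year 2074 → October 2074.
Day 12 is valid in October, giving October 12, 2074.
Counting forward 4 months from October 12, 2074:
month 10 + 4 = 14, which is month 2 of year 2075 → February 2075.
Day 12 is valid in February, giving February 12, 2075.
Adding 480 days from February 12, 2075:
February has 28 days, so 28 − 12 = 16 days remain after February 12, 2075; 480 − 16 = 464 left.
March 2075 has 31 days: 464 − 31 = 433 left.
April 2075 has 30 days: 433 − 30 = 403 left.
May 2075 has 31 days: 403 − 31 = 372 left.
June 2075 has 30 days: 372 − 30 = 342 left.
July 2075 has 31 days: 342 − 31 = 311 left.
August 2075 has 31 days: 311 − 31 = 280 left.
September 2075 has 30 days: 280 − 30 = 250 left.
October 2075 has 31 days: 250 − 31 = 219 left.
November 2075 has 30 days: 219 − 30 = 189 left.
December 2075 has 31 days: 189 − 31 = 158 left.
January 2076 has 31 days: 158 − 31 = 127 left.
February 2076 has 29 days (2076 is a leap year): 127 − 29 = 98 left.
March 2076 has 31 days: 98 − 31 = 67 left.
April 2076 has 30 days: 67 − 30 = 37 left.
May 2076 has 31 days: 37 − 31 = 6 left.
6 days into June 2076 → June 6, 2076.

June 6, 2076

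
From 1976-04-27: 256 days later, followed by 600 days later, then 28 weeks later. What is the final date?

Counting forward 256 days from April 27, 1976:
April has 30 days, so 30 − 27 = 3 days remain after April 27, 1976; 256 − 3 = 253 left.
May 1976 has 31 days: 253 − 31 = 222 left.
June 1976 has 30 days: 222 − 30 = 192 left.
July 1976 has 31 days: 192 − 31 = 161 left.
August 1976 has 31 days: 161 − 31 = 130 left.
September 1976 has 30 days: 130 − 30 = 100 left.
October 1976 has 31 days: 100 − 31 = 69 left.
November 1976 has 30 days: 69 − 30 = 39 left.
December 1976 has 31 days: 39 − 31 = 8 left.
8 days into January 1977 → January 8, 1977.
Advancing 600 days from January 8, 1977:
January has 31 days, so 31 − 8 = 23 days remain after January 8, 1977; 600 − 23 = 577 left.
February 1977 has 28 days (1977 is not a leap year): 577 − 28 = 549 left.
March 1977 has 31 days: 549 − 31 = 518 left.
April 1977 has 30 days: 518 − 30 = 488 left.
May 1977 has 31 days: 488 − 31 = 457 left.
June 1977 has 30 days: 457 − 30 = 427 left.
July 1977 has 31 days: 427 − 31 = 396 left.
August 1977 has 31 days: 396 − 31 = 365 left.
September 1977 has 30 days: 365 − 30 = 335 left.
October 1977 has 31 days: 335 − 31 = 304 left.
November 1977 has 30 days: 304 − 30 = 274 left.
December 1977 has 31 days: 274 − 31 = 243 left.
January 1978 has 31 days: 243 − 31 = 212 left.
February 1978 has 28 days (1978 is not a leap year): 212 − 28 = 184 left.
March 1978 has 31 days: 184 − 31 = 153 left.
April 1978 has 30 days: 153 − 30 = 123 left.
May 1978 has 31 days: 123 − 31 = 92 left.
June 1978 has 30 days: 92 − 30 = 62 left.
July 1978 has 31 days: 62 − 31 = 31 left.
31 days into August 1978 → August 31, 1978.
Adding 28 weeks (= 196 days) from August 31, 1978:
August has 31 days, so 31 − 31 = 0 days remain after August 31, 1978; 196 − 0 = 196 left.
September 1978 has 30 days: 196 − 30 = 166 left.
October 1978 has 31 days: 166 − 31 = 135 left.
November 1978 has 30 days: 135 − 30 = 105 left.
December 1978 has 31 days: 105 − 31 = 74 left.
January 1979 has 31 days: 74 − 31 = 43 left.
February 1979 has 28 days (1979 is not a leap year): 43 − 28 = 15 left.
15 days into March 1979 → March 15, 1979.

March 15, 1979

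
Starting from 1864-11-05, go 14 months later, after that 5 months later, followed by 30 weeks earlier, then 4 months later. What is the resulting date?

March 7, 1866

Adding 14 months from November 5, 1864:
month 11 + 14 = 25, which is month 1 of year 1866 → January 1866.
Day 5 is valid in January, giving January 5, 1866.
Advancing 5 months from January 5, 1866:
month 1 + 5 = 6 → June 1866.
Day 5 is valid in June, giving June 5, 1866.
Subtracting 30 weeks (= 210 days) from June 5, 1866:
Going back 5 days from June 5, 1866 reaches the end of the previous month; 210 − 5 = 205 left.
May 1866 has 31 days: 205 − 31 = 174 left.
April 1866 has 30 days: 174 − 30 = 144 left.
March 1866 has 31 days: 144 − 31 = 113 left.
February 1866 has 28 days (1866 is not a leap year): 113 − 28 = 85 left.
January 1866 has 31 days: 85 − 31 = 54 left.
December 1865 has 31 days: 54 − 31 = 23 left.
November 1865 has 30 days; 30 − 23 = 7 → November 7, 1865.
Adding 4 months from November 7, 1865:
month 11 + 4 = 15, which is month 3 of year 1866 → March 1866.
Day 7 is valid in March, giving March 7, 1866.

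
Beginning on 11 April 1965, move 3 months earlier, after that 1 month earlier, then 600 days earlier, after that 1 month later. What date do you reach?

May 21, 1963

Counting back 3 months from April 11, 1965:
month 4 − 3 = 1 → January 1965.
Day 11 is valid in January, giving January 11, 1965.
Subtracting 1 month from January 11, 1965:
month 1 − 1 = 0, which is month 12 of year 1964 → December 1964.
Day 11 is valid in December, giving December 11, 1964.
Subtracting 600 days from December 11, 1964:
Going back 11 days from December 11, 1964 reaches the end of the previous month; 600 − 11 = 589 left.
November 1964 has 30 days: 589 − 30 = 559 left.
October 1964 has 31 days: 559 − 31 = 528 left.
September 1964 has 30 days: 528 − 30 = 498 left.
August 1964 has 31 days: 498 − 31 = 467 left.
July 1964 has 31 days: 467 − 31 = 436 left.
June 1964 has 30 days: 436 − 30 = 406 left.
May 1964 has 31 days: 406 − 31 = 375 left.
April 1964 has 30 days: 375 − 30 = 345 left.
March 1964 has 31 days: 345 − 31 = 314 left.
February 1964 has 29 days (1964 is a leap year): 314 − 29 = 285 left.
January 1964 has 31 days: 285 − 31 = 254 left.
December 1963 has 31 days: 254 − 31 = 223 left.
November 1963 has 30 days: 223 − 30 = 193 left.
October 1963 has 31 days: 193 − 31 = 162 left.
September 1963 has 30 days: 162 − 30 = 132 left.
August 1963 has 31 days: 132 − 31 = 101 left.
July 1963 has 31 days: 101 − 31 = 70 left.
June 1963 has 30 days: 70 − 30 = 40 left.
May 1963 has 31 days: 40 − 31 = 9 left.
April 1963 has 30 days; 30 − 9 = 21 → April 21, 1963.
Advancing 1 month from April 21, 1963:
month 4 + 1 = 5 → May 1963.
Day 21 is valid in May, giving May 21, 1963.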